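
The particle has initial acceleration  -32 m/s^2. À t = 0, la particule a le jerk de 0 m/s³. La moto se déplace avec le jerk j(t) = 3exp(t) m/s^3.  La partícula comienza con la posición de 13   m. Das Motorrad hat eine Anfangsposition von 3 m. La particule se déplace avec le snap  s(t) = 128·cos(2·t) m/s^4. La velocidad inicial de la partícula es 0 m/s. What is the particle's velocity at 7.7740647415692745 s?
We need to integrate our snap equation s(t) = 128·cos(2·t) 3 times. The integral of snap, with j(0) = 0, gives jerk: j(t) = 64·sin(2·t). The integral of jerk is acceleration. Using a(0) = -32, we get a(t) = -32·cos(2·t). The antiderivative of acceleration, with v(0) = 0, gives velocity: v(t) = -16·sin(2·t). Using v(t) = -16·sin(2·t) and substituting t = 7.7740647415692745, we find v = -2.54646579590645.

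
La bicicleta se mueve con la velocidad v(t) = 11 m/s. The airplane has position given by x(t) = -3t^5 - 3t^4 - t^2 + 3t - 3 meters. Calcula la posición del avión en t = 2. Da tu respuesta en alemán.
Wir haben die Position x(t) = -3·t^5 - 3·t^4 - t^2 + 3·t - 3. Durch Einsetzen von t = 2: x(2) = -145.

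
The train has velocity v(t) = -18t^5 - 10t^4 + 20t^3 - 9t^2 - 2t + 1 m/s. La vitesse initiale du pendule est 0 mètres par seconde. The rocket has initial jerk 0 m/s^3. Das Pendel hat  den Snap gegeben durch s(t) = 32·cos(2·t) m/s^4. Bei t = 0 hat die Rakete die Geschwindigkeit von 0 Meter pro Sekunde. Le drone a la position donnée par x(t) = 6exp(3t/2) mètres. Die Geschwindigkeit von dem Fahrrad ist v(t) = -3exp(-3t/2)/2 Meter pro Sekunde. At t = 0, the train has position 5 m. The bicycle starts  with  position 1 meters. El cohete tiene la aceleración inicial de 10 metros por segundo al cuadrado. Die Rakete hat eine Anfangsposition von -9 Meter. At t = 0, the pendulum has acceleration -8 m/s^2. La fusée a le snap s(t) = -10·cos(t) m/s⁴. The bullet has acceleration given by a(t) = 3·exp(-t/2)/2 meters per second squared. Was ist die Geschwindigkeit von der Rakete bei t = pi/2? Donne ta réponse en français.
En partant du snap s(t) = -10·cos(t), nous prenons 3 primitives. En prenant ∫s(t)dt et en appliquant j(0) = 0, nous trouvons j(t) = -10·sin(t). L'intégrale du jerk est l'accélération. En utilisant a(0) = 10, nous obtenons a(t) = 10·cos(t). En prenant ∫a(t)dt et en appliquant v(0) = 0, nous trouvons v(t) = 10·sin(t). De l'équation de la vitesse v(t) = 10·sin(t), nous substituons t = pi/2 pour obtenir v = 10.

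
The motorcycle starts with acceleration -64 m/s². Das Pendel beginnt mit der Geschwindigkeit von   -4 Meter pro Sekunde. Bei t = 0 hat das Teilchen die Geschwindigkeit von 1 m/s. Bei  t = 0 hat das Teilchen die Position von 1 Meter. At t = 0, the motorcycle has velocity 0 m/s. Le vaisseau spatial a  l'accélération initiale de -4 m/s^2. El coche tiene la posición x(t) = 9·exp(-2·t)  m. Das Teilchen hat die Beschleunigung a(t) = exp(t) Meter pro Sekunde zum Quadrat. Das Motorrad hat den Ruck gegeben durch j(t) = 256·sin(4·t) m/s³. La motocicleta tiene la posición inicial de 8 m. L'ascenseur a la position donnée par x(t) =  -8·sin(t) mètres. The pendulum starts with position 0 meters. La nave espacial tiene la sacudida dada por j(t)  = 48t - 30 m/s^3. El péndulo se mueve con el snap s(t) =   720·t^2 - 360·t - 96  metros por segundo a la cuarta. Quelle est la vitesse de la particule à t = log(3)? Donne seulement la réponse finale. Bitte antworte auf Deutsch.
Die Geschwindigkeit bei t = log(3) ist v = 3.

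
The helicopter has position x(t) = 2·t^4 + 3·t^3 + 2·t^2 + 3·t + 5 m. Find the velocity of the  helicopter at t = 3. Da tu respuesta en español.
Partiendo de la posición x(t) = 2·t^4 + 3·t^3 + 2·t^2 + 3·t + 5, tomamos 1 derivada. Derivando la posición, obtenemos la velocidad: v(t) = 8·t^3 + 9·t^2 + 4·t + 3. Usando v(t) = 8·t^3 + 9·t^2 + 4·t + 3 y sustituyendo t = 3, encontramos v = 312.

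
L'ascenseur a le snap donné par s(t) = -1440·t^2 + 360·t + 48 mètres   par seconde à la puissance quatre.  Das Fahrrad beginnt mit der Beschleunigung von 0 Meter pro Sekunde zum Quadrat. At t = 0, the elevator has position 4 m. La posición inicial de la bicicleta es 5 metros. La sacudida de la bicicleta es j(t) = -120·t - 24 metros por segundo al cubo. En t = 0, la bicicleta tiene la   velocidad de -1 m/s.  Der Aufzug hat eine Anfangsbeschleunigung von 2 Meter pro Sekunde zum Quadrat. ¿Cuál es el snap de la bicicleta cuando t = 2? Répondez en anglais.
To solve this, we need to take 1 derivative of our jerk equation j(t) = -120·t - 24. Taking d/dt of j(t), we find s(t) = -120. From the given snap equation s(t) = -120, we substitute t = 2 to get s = -120.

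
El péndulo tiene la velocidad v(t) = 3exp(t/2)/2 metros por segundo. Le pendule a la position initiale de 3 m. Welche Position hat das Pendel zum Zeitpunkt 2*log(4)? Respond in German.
Wir müssen das Integral unserer Gleichung für die Geschwindigkeit v(t) = 3·exp(t/2)/2 1-mal finden. Die Stammfunktion von der Geschwindigkeit ist die Position. Mit x(0) = 3 erhalten wir x(t) = 3·exp(t/2). Mit x(t) = 3·exp(t/2) und Einsetzen von t = 2*log(4), finden wir x = 12.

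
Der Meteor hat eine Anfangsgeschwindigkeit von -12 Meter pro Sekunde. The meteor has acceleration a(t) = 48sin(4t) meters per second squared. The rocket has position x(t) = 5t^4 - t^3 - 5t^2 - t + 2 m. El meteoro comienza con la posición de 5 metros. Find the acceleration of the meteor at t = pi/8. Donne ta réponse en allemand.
Wir haben die Beschleunigung a(t) = 48·sin(4·t). Durch Einsetzen von t = pi/8: a(pi/8) = 48.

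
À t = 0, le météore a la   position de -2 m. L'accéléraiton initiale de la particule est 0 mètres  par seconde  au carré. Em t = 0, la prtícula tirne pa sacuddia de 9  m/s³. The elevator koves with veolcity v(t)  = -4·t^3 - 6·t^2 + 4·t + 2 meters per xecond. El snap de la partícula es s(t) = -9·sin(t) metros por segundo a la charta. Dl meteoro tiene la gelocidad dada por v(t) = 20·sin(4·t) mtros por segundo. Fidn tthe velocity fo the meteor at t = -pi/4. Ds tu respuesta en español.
De la ecuación de la velocidad v(t) = 20·sin(4·t), sustituimos t = -pi/4 para obtener v = 0.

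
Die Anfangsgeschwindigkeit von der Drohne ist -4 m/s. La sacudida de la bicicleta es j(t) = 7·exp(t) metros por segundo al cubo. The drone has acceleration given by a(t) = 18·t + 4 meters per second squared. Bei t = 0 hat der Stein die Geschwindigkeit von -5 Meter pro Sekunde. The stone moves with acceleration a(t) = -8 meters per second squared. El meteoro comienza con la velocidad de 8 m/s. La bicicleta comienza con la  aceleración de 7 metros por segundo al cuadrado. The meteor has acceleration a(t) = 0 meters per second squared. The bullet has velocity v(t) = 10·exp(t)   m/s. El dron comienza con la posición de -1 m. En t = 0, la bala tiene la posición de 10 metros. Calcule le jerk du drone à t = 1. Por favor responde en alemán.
Um dies zu lösen, müssen wir 1 Ableitung unserer Gleichung für die Beschleunigung a(t) = 18·t + 4 nehmen. Die Ableitung von der Beschleunigung ergibt den Ruck: j(t) = 18. Wir haben den Ruck j(t) = 18. Durch Einsetzen von t = 1: j(1) = 18.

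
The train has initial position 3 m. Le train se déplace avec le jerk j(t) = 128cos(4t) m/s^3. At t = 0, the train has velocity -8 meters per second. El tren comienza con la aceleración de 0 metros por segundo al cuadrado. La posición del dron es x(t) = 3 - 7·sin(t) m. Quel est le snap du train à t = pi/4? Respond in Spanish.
Debemos derivar nuestra ecuación de la sacudida j(t) = 128·cos(4·t) 1 vez. Derivando la sacudida, obtenemos el snap: s(t) = -512·sin(4·t). Tenemos el snap s(t) = -512·sin(4·t). Sustituyendo t = pi/4: s(pi/4) = 0.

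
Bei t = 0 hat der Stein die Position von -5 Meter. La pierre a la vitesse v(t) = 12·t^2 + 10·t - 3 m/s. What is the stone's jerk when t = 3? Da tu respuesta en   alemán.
Um dies zu lösen, müssen wir 2 Ableitungen unserer Gleichung für die Geschwindigkeit v(t) = 12·t^2 + 10·t - 3 nehmen. Die Ableitung von der Geschwindigkeit ergibt die Beschleunigung: a(t) = 24·t + 10. Die Ableitung von der Beschleunigung ergibt den Ruck: j(t) = 24. Wir haben den Ruck j(t) = 24. Durch Einsetzen von t = 3: j(3) = 24.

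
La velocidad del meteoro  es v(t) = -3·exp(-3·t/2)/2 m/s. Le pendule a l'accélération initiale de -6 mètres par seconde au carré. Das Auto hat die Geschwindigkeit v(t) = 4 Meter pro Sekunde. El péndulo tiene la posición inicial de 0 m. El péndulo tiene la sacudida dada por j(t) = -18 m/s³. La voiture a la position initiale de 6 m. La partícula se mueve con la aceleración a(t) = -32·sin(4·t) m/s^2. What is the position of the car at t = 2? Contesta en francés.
En partant de la vitesse v(t) = 4, nous prenons 1 primitive. En prenant ∫v(t)dt et en appliquant x(0) = 6, nous trouvons x(t) = 4·t + 6. En utilisant x(t) = 4·t + 6 et en substituant t = 2, nous trouvons x = 14.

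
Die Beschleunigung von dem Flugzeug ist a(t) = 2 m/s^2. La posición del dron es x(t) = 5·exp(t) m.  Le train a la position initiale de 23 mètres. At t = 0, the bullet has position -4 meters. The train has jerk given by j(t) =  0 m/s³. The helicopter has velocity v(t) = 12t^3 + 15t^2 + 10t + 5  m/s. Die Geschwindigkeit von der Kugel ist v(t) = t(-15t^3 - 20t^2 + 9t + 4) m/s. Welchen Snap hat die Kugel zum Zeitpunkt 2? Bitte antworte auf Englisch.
Starting from velocity v(t) = t·(-15·t^3 - 20·t^2 + 9·t + 4), we take 3 derivatives. Taking d/dt of v(t), we find a(t) = -15·t^3 - 20·t^2 + t·(-45·t^2 - 40·t + 9) + 9·t + 4. Taking d/dt of a(t), we find j(t) = -90·t^2 + t·(-90·t - 40) - 80·t + 18. Differentiating jerk, we get snap: s(t) = -360·t - 120. From the given snap equation s(t) = -360·t - 120, we substitute t = 2 to get s = -840.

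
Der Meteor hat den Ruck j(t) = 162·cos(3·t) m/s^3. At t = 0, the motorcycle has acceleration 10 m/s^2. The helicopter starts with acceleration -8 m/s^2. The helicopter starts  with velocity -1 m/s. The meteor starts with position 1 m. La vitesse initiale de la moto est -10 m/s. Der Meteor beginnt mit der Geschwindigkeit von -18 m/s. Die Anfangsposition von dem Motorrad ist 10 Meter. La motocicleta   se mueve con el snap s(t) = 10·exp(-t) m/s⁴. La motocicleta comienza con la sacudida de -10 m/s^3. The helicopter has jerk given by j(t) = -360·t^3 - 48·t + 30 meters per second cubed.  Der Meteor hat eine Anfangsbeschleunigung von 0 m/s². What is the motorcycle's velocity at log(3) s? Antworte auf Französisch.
Nous devons intégrer notre équation du snap s(t) = 10·exp(-t) 3 fois. L'intégrale du snap, avec j(0) = -10, donne le jerk: j(t) = -10·exp(-t). En intégrant le jerk et en utilisant la condition initiale a(0) = 10, nous obtenons a(t) = 10·exp(-t). L'intégrale de l'accélération, avec v(0) = -10, donne la vitesse: v(t) = -10·exp(-t). Nous avons la vitesse v(t) = -10·exp(-t). En substituant t = log(3): v(log(3)) = -10/3.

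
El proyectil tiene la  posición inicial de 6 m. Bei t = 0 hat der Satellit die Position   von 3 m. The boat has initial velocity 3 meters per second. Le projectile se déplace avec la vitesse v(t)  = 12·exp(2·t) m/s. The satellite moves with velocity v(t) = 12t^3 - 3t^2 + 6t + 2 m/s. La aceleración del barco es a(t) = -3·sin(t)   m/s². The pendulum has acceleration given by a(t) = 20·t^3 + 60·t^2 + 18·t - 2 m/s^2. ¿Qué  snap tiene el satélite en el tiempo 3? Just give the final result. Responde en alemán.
Der Snap bei t = 3 ist s = 72.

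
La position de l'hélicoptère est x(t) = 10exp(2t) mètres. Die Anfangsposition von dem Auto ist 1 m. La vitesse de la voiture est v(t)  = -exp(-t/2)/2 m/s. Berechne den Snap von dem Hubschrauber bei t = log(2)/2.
Um dies zu lösen, müssen wir 4 Ableitungen unserer Gleichung für die Position x(t) = 10·exp(2·t) nehmen. Durch Ableiten von der Position erhalten wir die Geschwindigkeit: v(t) = 20·exp(2·t). Die Ableitung von der Geschwindigkeit ergibt die Beschleunigung: a(t) = 40·exp(2·t). Durch Ableiten von der Beschleunigung erhalten wir den Ruck: j(t) = 80·exp(2·t). Mit d/dt von j(t) finden wir s(t) = 160·exp(2·t). Wir haben den Snap s(t) = 160·exp(2·t). Durch Einsetzen von t = log(2)/2: s(log(2)/2) = 320.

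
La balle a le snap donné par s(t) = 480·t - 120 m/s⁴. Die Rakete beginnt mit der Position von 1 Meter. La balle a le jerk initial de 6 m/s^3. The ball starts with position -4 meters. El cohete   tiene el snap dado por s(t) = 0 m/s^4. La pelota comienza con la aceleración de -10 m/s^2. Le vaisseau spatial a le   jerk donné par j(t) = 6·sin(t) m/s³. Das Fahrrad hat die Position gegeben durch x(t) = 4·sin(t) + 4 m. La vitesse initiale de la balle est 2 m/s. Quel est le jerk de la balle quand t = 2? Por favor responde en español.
Necesitamos integrar nuestra ecuación del snap s(t) = 480·t - 120 1 vez. Tomando ∫s(t)dt y aplicando j(0) = 6, encontramos j(t) = 240·t^2 - 120·t + 6. Tenemos la sacudida j(t) = 240·t^2 - 120·t + 6. Sustituyendo t = 2: j(2) = 726.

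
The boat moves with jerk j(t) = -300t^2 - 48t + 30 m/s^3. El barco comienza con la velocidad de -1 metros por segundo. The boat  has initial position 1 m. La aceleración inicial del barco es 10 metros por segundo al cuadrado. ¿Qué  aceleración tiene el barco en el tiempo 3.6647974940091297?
Para resolver esto, necesitamos tomar 1 antiderivada de nuestra ecuación de la sacudida j(t) = -300·t^2 - 48·t + 30. Tomando ∫j(t)dt y aplicando a(0) = 10, encontramos a(t) = -100·t^3 - 24·t^2 + 30·t + 10. De la ecuación de la aceleración a(t) = -100·t^3 - 24·t^2 + 30·t + 10, sustituimos t = 3.6647974940091297 para obtener a = -5124.48832708826.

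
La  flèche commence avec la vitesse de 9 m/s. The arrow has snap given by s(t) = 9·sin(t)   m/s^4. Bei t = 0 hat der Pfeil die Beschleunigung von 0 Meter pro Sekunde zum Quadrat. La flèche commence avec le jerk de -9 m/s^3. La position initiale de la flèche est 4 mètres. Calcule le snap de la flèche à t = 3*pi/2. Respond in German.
Mit s(t) = 9·sin(t) und Einsetzen von t = 3*pi/2, finden wir s = -9.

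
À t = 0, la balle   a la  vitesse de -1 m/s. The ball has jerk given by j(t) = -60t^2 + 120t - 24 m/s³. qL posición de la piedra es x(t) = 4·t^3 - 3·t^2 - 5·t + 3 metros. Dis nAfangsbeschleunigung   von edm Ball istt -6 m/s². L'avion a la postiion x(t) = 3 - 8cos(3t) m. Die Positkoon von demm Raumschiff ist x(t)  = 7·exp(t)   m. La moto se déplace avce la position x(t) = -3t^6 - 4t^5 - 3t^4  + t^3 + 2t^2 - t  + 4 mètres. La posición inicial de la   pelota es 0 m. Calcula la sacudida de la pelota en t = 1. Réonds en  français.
De l'équation du jerk j(t) = -60·t^2 + 120·t - 24, nous substituons t = 1 pour obtenir j = 36.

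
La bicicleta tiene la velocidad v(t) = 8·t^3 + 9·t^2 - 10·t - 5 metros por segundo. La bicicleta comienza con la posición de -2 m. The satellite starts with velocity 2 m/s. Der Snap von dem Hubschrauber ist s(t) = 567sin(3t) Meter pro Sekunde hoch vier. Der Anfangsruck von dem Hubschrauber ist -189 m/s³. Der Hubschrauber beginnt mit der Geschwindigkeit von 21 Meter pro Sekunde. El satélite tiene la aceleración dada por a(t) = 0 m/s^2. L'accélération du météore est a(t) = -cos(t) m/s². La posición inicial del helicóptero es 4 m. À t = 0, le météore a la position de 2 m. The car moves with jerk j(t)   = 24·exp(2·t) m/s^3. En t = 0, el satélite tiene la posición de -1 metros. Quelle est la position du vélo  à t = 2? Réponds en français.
Pour résoudre ceci, nous devons prendre 1 intégrale de notre équation de la vitesse v(t) = 8·t^3 + 9·t^2 - 10·t - 5. La primitive de la vitesse, avec x(0) = -2, donne la position: x(t) = 2·t^4 + 3·t^3 - 5·t^2 - 5·t - 2. De l'équation de la position x(t) = 2·t^4 + 3·t^3 - 5·t^2 - 5·t - 2, nous substituons t = 2 pour obtenir x = 24.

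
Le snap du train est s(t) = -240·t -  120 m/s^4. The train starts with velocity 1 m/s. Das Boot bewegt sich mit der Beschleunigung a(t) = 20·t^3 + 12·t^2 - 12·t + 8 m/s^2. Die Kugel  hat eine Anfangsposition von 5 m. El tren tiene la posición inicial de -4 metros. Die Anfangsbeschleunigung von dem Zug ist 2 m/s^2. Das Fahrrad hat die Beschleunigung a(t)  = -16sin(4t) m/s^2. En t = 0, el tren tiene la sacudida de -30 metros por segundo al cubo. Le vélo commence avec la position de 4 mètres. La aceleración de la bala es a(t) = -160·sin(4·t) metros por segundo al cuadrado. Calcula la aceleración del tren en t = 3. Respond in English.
We need to integrate our snap equation s(t) = -240·t - 120 2 times. The antiderivative of snap, with j(0) = -30, gives jerk: j(t) = -120·t^2 - 120·t - 30. Taking ∫j(t)dt and applying a(0) = 2, we find a(t) = -40·t^3 - 60·t^2 - 30·t + 2. From the given acceleration equation a(t) = -40·t^3 - 60·t^2 - 30·t + 2, we substitute t = 3 to get a = -1708.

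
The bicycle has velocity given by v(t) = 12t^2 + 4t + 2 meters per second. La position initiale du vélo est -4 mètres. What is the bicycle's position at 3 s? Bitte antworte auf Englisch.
We must find the integral of our velocity equation v(t) = 12·t^2 + 4·t + 2 1 time. Integrating velocity and using the initial condition x(0) = -4, we get x(t) = 4·t^3 + 2·t^2 + 2·t - 4. We have position x(t) = 4·t^3 + 2·t^2 + 2·t - 4. Substituting t = 3: x(3) = 128.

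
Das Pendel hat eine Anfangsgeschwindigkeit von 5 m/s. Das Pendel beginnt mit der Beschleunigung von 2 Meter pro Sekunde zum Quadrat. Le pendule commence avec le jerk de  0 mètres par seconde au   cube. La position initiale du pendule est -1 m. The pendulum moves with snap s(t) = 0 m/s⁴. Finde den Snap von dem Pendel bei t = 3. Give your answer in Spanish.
Usando s(t) = 0 y sustituyendo t = 3, encontramos s = 0.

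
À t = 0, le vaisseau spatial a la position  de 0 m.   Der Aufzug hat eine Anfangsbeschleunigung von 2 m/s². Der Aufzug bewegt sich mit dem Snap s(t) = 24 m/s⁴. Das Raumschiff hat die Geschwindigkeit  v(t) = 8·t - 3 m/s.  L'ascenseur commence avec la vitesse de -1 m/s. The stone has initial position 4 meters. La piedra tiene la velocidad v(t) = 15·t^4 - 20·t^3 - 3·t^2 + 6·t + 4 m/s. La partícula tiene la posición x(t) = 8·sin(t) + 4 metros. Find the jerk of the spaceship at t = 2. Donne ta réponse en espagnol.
Partiendo de la velocidad v(t) = 8·t - 3, tomamos 2 derivadas. Tomando d/dt de v(t), encontramos a(t) = 8. Derivando la aceleración, obtenemos la sacudida: j(t) = 0. De la ecuación de la sacudida j(t) = 0, sustituimos t = 2 para obtener j = 0.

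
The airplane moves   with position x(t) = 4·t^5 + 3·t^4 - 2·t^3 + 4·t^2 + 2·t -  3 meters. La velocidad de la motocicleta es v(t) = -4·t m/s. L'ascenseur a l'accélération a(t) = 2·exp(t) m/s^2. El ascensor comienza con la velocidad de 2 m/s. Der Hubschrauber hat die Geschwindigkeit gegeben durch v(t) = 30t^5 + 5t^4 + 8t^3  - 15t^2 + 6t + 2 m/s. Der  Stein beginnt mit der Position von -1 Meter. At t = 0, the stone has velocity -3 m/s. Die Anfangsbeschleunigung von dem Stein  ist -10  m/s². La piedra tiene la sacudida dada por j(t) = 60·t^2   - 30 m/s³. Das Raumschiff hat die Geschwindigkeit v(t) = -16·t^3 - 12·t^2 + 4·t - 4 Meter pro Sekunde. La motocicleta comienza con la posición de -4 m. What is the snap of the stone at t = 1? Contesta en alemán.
Wir müssen unsere Gleichung für den Ruck j(t) = 60·t^2 - 30 1-mal ableiten. Die Ableitung von dem Ruck ergibt den Snap: s(t) = 120·t. Mit s(t) = 120·t und Einsetzen von t = 1, finden wir s = 120.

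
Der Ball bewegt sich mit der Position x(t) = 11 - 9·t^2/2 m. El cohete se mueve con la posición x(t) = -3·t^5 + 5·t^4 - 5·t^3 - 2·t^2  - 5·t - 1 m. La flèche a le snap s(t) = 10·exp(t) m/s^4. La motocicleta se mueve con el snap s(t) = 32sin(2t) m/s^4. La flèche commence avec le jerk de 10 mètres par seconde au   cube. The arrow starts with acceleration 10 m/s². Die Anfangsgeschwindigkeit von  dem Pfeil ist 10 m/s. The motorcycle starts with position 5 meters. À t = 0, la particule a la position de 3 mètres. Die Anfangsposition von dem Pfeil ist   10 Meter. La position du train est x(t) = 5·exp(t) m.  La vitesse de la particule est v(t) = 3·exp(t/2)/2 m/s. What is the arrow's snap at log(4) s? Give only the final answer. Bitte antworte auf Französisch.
La réponse est 40.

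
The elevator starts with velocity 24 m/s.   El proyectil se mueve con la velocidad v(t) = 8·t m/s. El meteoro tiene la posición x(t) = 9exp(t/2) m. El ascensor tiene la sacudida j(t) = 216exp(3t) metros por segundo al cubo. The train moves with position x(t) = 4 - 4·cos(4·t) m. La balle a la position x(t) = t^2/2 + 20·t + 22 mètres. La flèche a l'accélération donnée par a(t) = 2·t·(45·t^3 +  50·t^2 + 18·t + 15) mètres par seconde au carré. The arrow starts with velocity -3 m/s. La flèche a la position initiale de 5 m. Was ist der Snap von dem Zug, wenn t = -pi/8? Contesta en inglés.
To solve this, we need to take 4 derivatives of our position equation x(t) = 4 - 4·cos(4·t). Taking d/dt of x(t), we find v(t) = 16·sin(4·t). The derivative of velocity gives acceleration: a(t) = 64·cos(4·t). The derivative of acceleration gives jerk: j(t) = -256·sin(4·t). Differentiating jerk, we get snap: s(t) = -1024·cos(4·t). From the given snap equation s(t) = -1024·cos(4·t), we substitute t = -pi/8 to get s = 0.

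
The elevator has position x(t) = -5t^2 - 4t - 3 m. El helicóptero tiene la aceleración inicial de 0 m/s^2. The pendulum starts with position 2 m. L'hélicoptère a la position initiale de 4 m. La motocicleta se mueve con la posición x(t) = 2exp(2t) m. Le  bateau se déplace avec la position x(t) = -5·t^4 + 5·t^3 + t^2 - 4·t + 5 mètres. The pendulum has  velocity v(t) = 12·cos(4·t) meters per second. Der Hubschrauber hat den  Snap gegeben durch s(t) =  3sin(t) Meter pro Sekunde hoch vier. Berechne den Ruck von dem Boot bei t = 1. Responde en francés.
En partant de la position x(t) = -5·t^4 + 5·t^3 + t^2 - 4·t + 5, nous prenons 3 dérivées. En dérivant la position, nous obtenons la vitesse: v(t) = -20·t^3 + 15·t^2 + 2·t - 4. La dérivée de la vitesse donne l'accélération: a(t) = -60·t^2 + 30·t + 2. En prenant d/dt de a(t), nous trouvons j(t) = 30 - 120·t. Nous avons le jerk j(t) = 30 - 120·t. En substituant t = 1: j(1) = -90.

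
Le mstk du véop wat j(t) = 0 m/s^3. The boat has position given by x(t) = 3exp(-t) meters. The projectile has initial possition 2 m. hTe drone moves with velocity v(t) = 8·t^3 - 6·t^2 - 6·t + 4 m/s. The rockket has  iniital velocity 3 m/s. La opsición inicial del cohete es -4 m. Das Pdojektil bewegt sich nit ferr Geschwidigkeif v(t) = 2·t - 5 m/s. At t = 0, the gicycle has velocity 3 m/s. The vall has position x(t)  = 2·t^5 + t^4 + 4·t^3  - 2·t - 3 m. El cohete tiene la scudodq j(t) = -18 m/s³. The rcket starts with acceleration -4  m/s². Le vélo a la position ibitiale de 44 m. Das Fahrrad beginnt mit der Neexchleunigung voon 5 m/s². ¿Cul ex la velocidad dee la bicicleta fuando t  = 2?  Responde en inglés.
We need to integrate our jerk equation j(t) = 0 2 times. The antiderivative of jerk is acceleration. Using a(0) = 5, we get a(t) = 5. The integral of acceleration, with v(0) = 3, gives velocity: v(t) = 5·t + 3. We have velocity v(t) = 5·t + 3. Substituting t = 2: v(2) = 13.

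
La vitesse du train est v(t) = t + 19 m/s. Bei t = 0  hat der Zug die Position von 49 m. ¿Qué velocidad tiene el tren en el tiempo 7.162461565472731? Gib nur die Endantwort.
La respuesta es 26.1624615654727.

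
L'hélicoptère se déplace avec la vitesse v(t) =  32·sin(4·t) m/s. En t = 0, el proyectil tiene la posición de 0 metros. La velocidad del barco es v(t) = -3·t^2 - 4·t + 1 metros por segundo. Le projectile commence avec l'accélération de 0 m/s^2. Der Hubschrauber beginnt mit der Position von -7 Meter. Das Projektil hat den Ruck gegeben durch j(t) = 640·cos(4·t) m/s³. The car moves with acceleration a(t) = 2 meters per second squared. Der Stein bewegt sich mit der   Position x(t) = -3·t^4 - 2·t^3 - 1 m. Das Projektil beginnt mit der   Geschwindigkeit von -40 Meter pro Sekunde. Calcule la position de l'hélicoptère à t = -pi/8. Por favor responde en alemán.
Wir müssen unsere Gleichung für die Geschwindigkeit v(t) = 32·sin(4·t) 1-mal integrieren. Das Integral von der Geschwindigkeit ist die Position. Mit x(0) = -7 erhalten wir x(t) = 1 - 8·cos(4·t). Aus der Gleichung für die Position x(t) = 1 - 8·cos(4·t), setzen wir t = -pi/8 ein und erhalten x = 1.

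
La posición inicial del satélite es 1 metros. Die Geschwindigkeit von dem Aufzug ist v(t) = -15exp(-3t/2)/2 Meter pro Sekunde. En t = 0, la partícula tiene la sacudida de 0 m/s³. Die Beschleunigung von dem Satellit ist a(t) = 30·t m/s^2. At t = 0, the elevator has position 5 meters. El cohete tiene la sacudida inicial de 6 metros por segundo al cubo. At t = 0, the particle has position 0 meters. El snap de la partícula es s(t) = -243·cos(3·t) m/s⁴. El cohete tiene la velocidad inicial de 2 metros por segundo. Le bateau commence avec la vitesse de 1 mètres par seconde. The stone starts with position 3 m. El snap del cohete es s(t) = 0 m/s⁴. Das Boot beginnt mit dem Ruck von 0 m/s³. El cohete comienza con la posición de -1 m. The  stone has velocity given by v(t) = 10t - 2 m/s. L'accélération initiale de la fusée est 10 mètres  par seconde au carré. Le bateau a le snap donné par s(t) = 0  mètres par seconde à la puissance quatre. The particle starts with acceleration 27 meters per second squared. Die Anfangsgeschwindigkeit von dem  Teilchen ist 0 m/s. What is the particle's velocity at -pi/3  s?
We must find the antiderivative of our snap equation s(t) = -243·cos(3·t) 3 times. Integrating snap and using the initial condition j(0) = 0, we get j(t) = -81·sin(3·t). Taking ∫j(t)dt and applying a(0) = 27, we find a(t) = 27·cos(3·t). The integral of acceleration is velocity. Using v(0) = 0, we get v(t) = 9·sin(3·t). Using v(t) = 9·sin(3·t) and substituting t = -pi/3, we find v = 0.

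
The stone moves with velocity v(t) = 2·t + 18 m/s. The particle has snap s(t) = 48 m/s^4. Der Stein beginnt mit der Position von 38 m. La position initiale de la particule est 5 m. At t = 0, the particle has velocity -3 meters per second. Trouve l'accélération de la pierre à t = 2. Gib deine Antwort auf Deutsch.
Um dies zu lösen, müssen wir 1 Ableitung unserer Gleichung für die Geschwindigkeit v(t) = 2·t + 18 nehmen. Durch Ableiten von der Geschwindigkeit erhalten wir die Beschleunigung: a(t) = 2. Wir haben die Beschleunigung a(t) = 2. Durch Einsetzen von t = 2: a(2) = 2.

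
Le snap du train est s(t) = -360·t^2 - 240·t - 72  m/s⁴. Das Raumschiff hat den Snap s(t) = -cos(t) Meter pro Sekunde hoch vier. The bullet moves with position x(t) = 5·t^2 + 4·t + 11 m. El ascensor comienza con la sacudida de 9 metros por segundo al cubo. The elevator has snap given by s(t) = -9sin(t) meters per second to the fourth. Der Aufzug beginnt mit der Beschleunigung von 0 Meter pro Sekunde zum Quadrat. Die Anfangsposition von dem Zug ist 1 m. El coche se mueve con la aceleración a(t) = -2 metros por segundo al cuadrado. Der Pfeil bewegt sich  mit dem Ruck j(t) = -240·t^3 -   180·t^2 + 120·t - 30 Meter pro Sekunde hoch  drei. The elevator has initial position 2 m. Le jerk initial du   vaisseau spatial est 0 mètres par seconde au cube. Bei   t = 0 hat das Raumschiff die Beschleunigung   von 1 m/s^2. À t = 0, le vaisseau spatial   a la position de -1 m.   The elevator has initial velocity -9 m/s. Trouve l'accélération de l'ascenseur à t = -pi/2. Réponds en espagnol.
Debemos encontrar la antiderivada de nuestra ecuación del snap s(t) = -9·sin(t) 2 veces. Integrando el snap y usando la condición inicial j(0) = 9, obtenemos j(t) = 9·cos(t). La integral de la sacudida es la aceleración. Usando a(0) = 0, obtenemos a(t) = 9·sin(t). Usando a(t) = 9·sin(t) y sustituyendo t = -pi/2, encontramos a = -9.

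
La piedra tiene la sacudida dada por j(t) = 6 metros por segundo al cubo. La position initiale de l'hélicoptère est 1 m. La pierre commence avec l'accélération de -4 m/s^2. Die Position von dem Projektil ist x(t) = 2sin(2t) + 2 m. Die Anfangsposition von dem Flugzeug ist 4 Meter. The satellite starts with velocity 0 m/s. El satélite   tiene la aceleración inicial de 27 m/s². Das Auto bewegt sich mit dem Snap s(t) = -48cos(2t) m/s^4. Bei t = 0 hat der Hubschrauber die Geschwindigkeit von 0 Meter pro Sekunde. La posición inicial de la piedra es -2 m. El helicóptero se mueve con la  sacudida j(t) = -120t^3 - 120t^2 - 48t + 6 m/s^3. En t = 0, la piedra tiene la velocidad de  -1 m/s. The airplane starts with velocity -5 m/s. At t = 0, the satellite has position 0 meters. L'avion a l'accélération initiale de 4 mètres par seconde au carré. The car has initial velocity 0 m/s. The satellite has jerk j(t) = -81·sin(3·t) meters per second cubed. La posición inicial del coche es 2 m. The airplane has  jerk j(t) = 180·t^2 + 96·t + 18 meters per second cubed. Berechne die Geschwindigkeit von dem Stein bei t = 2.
Ausgehend von dem Ruck j(t) = 6, nehmen wir 2 Integrale. Die Stammfunktion von dem Ruck ist die Beschleunigung. Mit a(0) = -4 erhalten wir a(t) = 6·t - 4. Die Stammfunktion von der Beschleunigung, mit v(0) = -1, ergibt die Geschwindigkeit: v(t) = 3·t^2 - 4·t - 1. Aus der Gleichung für die Geschwindigkeit v(t) = 3·t^2 - 4·t - 1, setzen wir t = 2 ein und erhalten v = 3.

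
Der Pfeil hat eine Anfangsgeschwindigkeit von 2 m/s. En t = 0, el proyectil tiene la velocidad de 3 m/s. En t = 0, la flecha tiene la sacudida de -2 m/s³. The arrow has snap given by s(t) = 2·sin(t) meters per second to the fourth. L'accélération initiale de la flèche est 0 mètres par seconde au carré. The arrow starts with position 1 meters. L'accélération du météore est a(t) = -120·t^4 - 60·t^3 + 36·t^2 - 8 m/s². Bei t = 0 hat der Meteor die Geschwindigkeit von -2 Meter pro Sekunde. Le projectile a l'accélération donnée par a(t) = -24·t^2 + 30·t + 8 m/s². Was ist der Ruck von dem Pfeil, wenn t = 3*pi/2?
Um dies zu lösen, müssen wir 1 Integral unserer Gleichung für den Snap s(t) = 2·sin(t) finden. Das Integral von dem Snap ist der Ruck. Mit j(0) = -2 erhalten wir j(t) = -2·cos(t). Aus der Gleichung für den Ruck j(t) = -2·cos(t), setzen wir t = 3*pi/2 ein und erhalten j = 0.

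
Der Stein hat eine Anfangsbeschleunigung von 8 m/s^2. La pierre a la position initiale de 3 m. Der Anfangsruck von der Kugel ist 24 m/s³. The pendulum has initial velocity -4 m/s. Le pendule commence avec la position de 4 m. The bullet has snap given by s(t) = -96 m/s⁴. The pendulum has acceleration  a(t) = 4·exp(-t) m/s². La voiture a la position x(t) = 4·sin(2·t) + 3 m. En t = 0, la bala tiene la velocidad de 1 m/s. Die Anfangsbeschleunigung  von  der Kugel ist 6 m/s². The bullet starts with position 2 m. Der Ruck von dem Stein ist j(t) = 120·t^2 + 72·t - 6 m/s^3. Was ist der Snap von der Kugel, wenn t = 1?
Aus der Gleichung für den Snap s(t) = -96, setzen wir t = 1 ein und erhalten s = -96.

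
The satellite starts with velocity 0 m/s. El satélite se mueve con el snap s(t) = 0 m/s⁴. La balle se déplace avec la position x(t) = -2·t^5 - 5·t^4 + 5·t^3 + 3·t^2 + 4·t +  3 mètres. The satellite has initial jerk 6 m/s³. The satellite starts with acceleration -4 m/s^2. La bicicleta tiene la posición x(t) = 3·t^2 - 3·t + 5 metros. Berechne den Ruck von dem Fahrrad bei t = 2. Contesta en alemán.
Wir müssen unsere Gleichung für die Position x(t) = 3·t^2 - 3·t + 5 3-mal ableiten. Die Ableitung von der Position ergibt die Geschwindigkeit: v(t) = 6·t - 3. Die Ableitung von der Geschwindigkeit ergibt die Beschleunigung: a(t) = 6. Die Ableitung von der Beschleunigung ergibt den Ruck: j(t) = 0. Mit j(t) = 0 und Einsetzen von t = 2, finden wir j = 0.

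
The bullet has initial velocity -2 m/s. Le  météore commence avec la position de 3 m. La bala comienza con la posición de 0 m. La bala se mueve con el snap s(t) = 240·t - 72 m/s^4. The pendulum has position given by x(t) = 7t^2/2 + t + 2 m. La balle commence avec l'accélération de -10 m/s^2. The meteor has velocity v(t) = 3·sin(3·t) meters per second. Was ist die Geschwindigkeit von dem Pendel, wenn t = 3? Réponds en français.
En partant de la position x(t) = 7·t^2/2 + t + 2, nous prenons 1 dérivée. En prenant d/dt de x(t), nous trouvons v(t) = 7·t + 1. De l'équation de la vitesse v(t) = 7·t + 1, nous substituons t = 3 pour obtenir v = 22.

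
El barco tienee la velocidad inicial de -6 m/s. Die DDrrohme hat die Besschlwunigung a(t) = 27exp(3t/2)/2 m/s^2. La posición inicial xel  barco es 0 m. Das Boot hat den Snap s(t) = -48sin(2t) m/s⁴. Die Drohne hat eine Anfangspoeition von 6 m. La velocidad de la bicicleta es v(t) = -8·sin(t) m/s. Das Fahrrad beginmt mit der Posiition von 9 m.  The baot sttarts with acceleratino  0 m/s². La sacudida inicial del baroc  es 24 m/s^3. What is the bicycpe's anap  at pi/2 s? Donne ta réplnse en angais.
To solve this, we need to take 3 derivatives of our velocity equation v(t) = -8·sin(t). Differentiating velocity, we get acceleration: a(t) = -8·cos(t). Taking d/dt of a(t), we find j(t) = 8·sin(t). Taking d/dt of j(t), we find s(t) = 8·cos(t). From the given snap equation s(t) = 8·cos(t), we substitute t = pi/2 to get s = 0.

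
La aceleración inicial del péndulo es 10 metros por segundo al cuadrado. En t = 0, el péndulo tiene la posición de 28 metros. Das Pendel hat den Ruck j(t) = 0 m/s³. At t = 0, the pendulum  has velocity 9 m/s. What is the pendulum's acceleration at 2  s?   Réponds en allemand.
Ausgehend von dem Ruck j(t) = 0, nehmen wir 1 Stammfunktion. Mit ∫j(t)dt und Anwendung von a(0) = 10, finden wir a(t) = 10. Aus der Gleichung für die Beschleunigung a(t) = 10, setzen wir t = 2 ein und erhalten a = 10.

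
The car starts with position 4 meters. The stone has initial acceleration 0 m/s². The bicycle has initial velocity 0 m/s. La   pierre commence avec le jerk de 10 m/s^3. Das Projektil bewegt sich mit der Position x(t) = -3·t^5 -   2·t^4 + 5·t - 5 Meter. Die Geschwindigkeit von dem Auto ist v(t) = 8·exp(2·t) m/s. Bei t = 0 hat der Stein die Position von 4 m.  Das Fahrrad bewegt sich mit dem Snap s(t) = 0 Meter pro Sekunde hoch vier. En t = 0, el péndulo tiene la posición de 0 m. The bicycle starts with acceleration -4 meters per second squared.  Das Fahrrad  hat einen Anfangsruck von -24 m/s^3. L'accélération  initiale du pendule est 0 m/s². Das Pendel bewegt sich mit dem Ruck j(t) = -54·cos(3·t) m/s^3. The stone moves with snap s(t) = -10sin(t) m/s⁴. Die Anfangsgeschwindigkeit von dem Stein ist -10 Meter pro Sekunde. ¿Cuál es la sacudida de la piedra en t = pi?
Para resolver esto, necesitamos tomar 1 integral de nuestra ecuación del snap s(t) = -10·sin(t). Tomando ∫s(t)dt y aplicando j(0) = 10, encontramos j(t) = 10·cos(t). Tenemos la sacudida j(t) = 10·cos(t). Sustituyendo t = pi: j(pi) = -10.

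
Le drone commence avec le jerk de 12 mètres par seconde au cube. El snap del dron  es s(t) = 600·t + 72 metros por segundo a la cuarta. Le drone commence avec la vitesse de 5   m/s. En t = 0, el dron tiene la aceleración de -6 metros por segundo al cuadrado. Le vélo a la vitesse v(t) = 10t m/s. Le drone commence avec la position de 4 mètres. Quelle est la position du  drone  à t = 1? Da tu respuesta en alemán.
Um dies zu lösen, müssen wir 4 Stammfunktionen unserer Gleichung für den Snap s(t) = 600·t + 72 finden. Durch Integration von dem Snap und Verwendung der Anfangsbedingung j(0) = 12, erhalten wir j(t) = 300·t^2 + 72·t + 12. Durch Integration von dem Ruck und Verwendung der Anfangsbedingung a(0) = -6, erhalten wir a(t) = 100·t^3 + 36·t^2 + 12·t - 6. Mit ∫a(t)dt und Anwendung von v(0) = 5, finden wir v(t) = 25·t^4 + 12·t^3 + 6·t^2 - 6·t + 5. Mit ∫v(t)dt und Anwendung von x(0) = 4, finden wir x(t) = 5·t^5 + 3·t^4 + 2·t^3 - 3·t^2 + 5·t + 4. Mit x(t) = 5·t^5 + 3·t^4 + 2·t^3 - 3·t^2 + 5·t + 4 und Einsetzen von t = 1, finden wir x = 16.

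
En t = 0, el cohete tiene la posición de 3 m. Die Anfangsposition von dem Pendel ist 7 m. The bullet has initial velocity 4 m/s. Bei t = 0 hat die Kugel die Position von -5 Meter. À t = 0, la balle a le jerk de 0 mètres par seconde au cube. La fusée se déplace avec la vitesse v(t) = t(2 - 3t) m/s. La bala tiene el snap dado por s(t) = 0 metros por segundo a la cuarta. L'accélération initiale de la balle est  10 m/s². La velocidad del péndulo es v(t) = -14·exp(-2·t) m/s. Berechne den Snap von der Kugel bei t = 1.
Wir haben den Snap s(t) = 0. Durch Einsetzen von t = 1: s(1) = 0.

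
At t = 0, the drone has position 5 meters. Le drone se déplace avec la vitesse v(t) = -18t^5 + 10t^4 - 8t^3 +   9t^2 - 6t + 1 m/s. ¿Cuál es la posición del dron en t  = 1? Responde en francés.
Nous devons intégrer notre équation de la vitesse v(t) = -18·t^5 + 10·t^4 - 8·t^3 + 9·t^2 - 6·t + 1 1 fois. La primitive de la vitesse, avec x(0) = 5, donne la position: x(t) = -3·t^6 + 2·t^5 - 2·t^4 + 3·t^3 - 3·t^2 + t + 5. Nous avons la position x(t) = -3·t^6 + 2·t^5 - 2·t^4 + 3·t^3 - 3·t^2 + t + 5. En substituant t = 1: x(1) = 3.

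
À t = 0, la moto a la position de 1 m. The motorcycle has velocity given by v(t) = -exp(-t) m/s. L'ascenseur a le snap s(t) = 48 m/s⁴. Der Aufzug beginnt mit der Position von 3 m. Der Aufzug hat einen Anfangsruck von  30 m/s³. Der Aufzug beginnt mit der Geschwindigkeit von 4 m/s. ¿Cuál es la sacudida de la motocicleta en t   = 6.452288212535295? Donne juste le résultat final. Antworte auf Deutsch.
Bei t = 6.452288212535295, j = -0.00157690973268433.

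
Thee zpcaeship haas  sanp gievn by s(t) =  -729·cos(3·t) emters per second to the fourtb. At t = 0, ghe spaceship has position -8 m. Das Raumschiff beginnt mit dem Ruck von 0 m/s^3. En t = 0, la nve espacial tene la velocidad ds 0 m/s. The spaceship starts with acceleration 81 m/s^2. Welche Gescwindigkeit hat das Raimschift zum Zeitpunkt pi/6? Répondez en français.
Nous devons intégrer notre équation du snap s(t) = -729·cos(3·t) 3 fois. La primitive du snap est le jerk. En utilisant j(0) = 0, nous obtenons j(t) = -243·sin(3·t). En prenant ∫j(t)dt et en appliquant a(0) = 81, nous trouvons a(t) = 81·cos(3·t). La primitive de l'accélération est la vitesse. En utilisant v(0) = 0, nous obtenons v(t) = 27·sin(3·t). Nous avons la vitesse v(t) = 27·sin(3·t). En substituant t = pi/6: v(pi/6) = 27.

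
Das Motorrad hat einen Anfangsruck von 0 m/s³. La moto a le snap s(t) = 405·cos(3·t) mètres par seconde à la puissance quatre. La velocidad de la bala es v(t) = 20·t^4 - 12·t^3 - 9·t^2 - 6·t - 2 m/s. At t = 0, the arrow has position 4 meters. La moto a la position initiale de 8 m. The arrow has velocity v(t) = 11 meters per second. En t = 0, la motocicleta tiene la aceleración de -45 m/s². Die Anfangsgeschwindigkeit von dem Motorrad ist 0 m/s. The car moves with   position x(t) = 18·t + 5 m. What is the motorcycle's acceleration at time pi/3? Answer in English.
To solve this, we need to take 2 antiderivatives of our snap equation s(t) = 405·cos(3·t). The integral of snap, with j(0) = 0, gives jerk: j(t) = 135·sin(3·t). The integral of jerk is acceleration. Using a(0) = -45, we get a(t) = -45·cos(3·t). Using a(t) = -45·cos(3·t) and substituting t = pi/3, we find a = 45.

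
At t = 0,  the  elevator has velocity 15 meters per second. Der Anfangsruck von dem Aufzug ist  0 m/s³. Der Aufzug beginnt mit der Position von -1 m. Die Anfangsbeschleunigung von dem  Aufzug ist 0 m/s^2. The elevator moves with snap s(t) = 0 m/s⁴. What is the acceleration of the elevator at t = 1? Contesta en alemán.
Wir müssen unsere Gleichung für den Snap s(t) = 0 2-mal integrieren. Die Stammfunktion von dem Snap, mit j(0) = 0, ergibt den Ruck: j(t) = 0. Die Stammfunktion von dem Ruck ist die Beschleunigung. Mit a(0) = 0 erhalten wir a(t) = 0. Wir haben die Beschleunigung a(t) = 0. Durch Einsetzen von t = 1: a(1) = 0.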